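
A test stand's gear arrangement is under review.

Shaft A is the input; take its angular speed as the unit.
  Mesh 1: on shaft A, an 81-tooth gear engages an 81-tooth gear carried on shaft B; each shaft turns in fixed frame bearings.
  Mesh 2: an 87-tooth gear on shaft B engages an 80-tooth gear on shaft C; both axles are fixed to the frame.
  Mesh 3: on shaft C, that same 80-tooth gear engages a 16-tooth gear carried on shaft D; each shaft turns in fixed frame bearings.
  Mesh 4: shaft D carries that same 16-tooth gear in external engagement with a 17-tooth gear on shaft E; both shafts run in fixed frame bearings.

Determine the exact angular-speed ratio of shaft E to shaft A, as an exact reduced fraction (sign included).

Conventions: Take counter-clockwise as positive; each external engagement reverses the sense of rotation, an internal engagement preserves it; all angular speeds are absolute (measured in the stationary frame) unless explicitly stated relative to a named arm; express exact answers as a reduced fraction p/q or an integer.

87/17

class = fixed-axis compound train [4 meshes; 4 ratios multiply, 4 sense flips]
mesh 1 [81T→81T]: running ratio 1, sense −
mesh 2 [87T→80T]: running ratio 87/80, sense +
mesh 3 [80T→16T]: running ratio 87/16, sense −
mesh 4 [16T→17T]: running ratio 87/17, sense +
ω_out/ω_in = 87/17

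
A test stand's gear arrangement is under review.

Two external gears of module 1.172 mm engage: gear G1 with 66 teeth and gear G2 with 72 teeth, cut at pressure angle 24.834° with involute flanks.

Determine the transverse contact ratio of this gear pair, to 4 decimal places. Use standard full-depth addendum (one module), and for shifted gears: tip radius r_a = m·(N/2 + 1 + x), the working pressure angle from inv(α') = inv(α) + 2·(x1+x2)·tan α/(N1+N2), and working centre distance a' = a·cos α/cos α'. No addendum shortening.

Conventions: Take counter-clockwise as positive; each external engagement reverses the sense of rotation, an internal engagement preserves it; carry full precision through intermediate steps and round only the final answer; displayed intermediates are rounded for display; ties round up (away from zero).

1.5726

topology: single-mesh involute geometry — m = 1.172, 66T/72T pair
base radii: r_b1 = 35.099569, r_b2 = 38.290439
tip radii: r_a1 = 39.848000, r_a2 = 43.364000
no profile shift: α' = α, a' = a
action lengths: √(r_a1²−r_b1²) = 18.864871, √(r_a2²−r_b2²) = 20.353840
base pitch p_b = π·m·cos α = 3.341471
CR = (18.864871 + 20.353840 − 80.868000·sin 24.83400°)/3.341471 = 1.572632
contact ratio ≈ 1.5726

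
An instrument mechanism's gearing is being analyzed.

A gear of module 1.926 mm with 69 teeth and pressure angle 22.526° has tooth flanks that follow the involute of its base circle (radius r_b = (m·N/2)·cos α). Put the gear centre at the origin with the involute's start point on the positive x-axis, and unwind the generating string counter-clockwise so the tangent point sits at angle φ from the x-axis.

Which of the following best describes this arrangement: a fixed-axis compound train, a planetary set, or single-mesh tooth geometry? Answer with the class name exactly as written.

single-mesh tooth geometry

recognized (one wheel, involute flank): single-mesh tooth geometry, m = 1.926, N = 69
classification: single-mesh tooth geometry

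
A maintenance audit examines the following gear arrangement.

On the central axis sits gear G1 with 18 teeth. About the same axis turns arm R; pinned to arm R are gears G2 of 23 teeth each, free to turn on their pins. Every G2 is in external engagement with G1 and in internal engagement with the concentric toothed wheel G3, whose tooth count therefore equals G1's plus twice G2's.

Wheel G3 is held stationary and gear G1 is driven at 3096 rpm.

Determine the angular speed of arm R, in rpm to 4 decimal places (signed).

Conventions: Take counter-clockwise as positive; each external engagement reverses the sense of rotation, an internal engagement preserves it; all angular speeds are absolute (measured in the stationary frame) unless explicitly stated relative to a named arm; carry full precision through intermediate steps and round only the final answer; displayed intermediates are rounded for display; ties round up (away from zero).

topology: planetary set — G1 18T / G2 23T / G3 64T, arm = carrier (Willis)
normalise by the input: solve with ω_sun = 1, then scale by 3096 rpm
ring teeth: 18 + 2·23 = 64
18(ω_sun−ω_arm) = −64(ω_ring−ω_arm),  ω_ring = 0, ω_sun = 1
18(1−ω_arm) = −64(0−ω_arm)  ⇒  82·ω_arm = 18  ⇒  ω_arm = 9/41
scale: ω_arm = 9/41 × 3096 rpm = +679.6098 rpm

+679.6098 rpm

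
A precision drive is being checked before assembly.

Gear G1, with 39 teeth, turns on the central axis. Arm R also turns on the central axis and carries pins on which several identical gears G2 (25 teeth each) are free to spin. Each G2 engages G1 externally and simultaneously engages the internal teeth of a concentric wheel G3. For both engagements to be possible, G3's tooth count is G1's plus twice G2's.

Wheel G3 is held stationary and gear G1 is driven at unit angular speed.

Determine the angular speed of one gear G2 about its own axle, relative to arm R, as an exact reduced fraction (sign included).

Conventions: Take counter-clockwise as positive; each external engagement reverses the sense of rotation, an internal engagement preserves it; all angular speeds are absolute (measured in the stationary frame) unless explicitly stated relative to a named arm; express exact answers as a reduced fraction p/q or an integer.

-3471/3200

recognized (axles ride arm R): planetary set, 39/25/89 teeth
ring teeth: 39 + 2·25 = 89
39(ω_sun−ω_arm) = −89(ω_ring−ω_arm),  ω_ring = 0, ω_sun = 1
39(1−ω_arm) = −89(0−ω_arm)  ⇒  128·ω_arm = 39  ⇒  ω_arm = 39/128
sun–planet mesh: 39·(1−39/128) = −25·(ω_p−ω_arm)  ⇒  ω_p−ω_arm = -3471/3200
exact speed ratio = -3471/3200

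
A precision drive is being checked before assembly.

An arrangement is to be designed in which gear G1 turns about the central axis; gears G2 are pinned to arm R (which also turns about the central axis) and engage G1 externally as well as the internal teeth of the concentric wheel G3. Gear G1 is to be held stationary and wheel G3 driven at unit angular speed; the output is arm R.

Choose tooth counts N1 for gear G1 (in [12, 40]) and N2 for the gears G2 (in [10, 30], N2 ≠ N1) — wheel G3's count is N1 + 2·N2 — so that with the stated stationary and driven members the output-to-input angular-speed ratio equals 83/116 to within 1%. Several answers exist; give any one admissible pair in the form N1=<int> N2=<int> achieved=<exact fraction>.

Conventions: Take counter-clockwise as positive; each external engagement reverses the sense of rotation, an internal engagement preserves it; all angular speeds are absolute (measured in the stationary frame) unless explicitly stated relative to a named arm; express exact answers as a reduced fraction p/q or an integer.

class = planetary set [ratio 83/116 wanted; Willis about the carrier]
Willis with ω_sun = 0: ω_arm/ω_ring = N3/(N1+N3); set equal to 83/116  ⇒  N3/N1 = (83/116)/(1 − 83/116) = 83/33
N3 = N1 + 2·N2  ⇒  N2/N1 = (N3/N1 − 1)/2 = (83/33 − 1)/2 = 25/33
smallest multiple with N1 ≥ 12 and N2 ≥ 10: k = 1  ⇒  N1 = 1·33 = 33, N2 = 1·25 = 25 (N1 ≤ 40, N2 ≤ 30, N2 ≠ N1 ✓), N3 = 33 + 2·25 = 83
check: N3/(N1+N3) with N1 = 33, N3 = 83 gives 83/116; |achieved − target| = 0 ≤ 83/11600 ✓

N1=33 N2=25 achieved=83/116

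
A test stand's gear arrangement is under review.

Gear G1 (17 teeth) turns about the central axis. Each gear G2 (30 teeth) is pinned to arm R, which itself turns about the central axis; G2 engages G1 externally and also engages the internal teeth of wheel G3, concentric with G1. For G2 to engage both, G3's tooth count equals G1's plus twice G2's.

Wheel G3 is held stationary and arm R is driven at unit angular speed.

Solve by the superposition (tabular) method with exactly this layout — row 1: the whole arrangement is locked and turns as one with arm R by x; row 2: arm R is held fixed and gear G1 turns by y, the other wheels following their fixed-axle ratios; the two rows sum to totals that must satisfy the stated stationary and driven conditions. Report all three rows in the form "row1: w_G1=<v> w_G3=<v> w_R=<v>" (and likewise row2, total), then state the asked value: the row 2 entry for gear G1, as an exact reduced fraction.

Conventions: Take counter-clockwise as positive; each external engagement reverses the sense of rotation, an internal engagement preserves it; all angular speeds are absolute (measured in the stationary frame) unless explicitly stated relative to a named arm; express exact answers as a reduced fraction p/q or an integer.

row1: w_G1=1 w_G3=1 w_R=1
row2: w_G1=77/17 w_G3=-1 w_R=0
total: w_G1=94/17 w_G3=0 w_R=1
asked value: 77/17

planetary set (17T centre, 30T on arm, 77T internal) — Willis relation
row 1 — lock + rotate with arm: ω_sun = ω_ring = ω_arm = x
row 2 — arm fixed, fixed-axis ratios: sun y, ring −(17/77)·y, arm 0
boundary: total ω_ring = x − (17/77)·y = 0 and total ω_arm = x = 1  ⇒  y = 77/17, x = 1
row 2 ring = −(17/77)·77/17 = -1
totals (row 1 + row 2): sun 1 + 77/17 = 94/17, ring 1 + (-1) = 0, arm 1 + 0 = 1
asked cell (row2, sun) = 77/17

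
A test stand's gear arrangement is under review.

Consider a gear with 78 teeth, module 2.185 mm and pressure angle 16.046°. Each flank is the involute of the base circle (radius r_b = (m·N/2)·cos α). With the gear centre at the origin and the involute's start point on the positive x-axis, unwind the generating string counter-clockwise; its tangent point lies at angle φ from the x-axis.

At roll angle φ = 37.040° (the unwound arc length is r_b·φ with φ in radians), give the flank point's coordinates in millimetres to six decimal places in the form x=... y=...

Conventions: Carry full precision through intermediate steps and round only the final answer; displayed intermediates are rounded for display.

x=97.261065 y=7.071661

recognized (one wheel, involute flank): single-mesh tooth geometry, m = 2.185, N = 78
pitch radius r_p = m·N/2 = 2.185·78/2 = 85.215000
base radius r_b = r_p·cos α = 85.215000·cos 16.046° = 81.895031
roll angle φ = 37.040° = 0.64646995 rad
x = r_b·(cos φ + φ·sin φ) = 97.261065
y = r_b·(sin φ − φ·cos φ) = 7.071661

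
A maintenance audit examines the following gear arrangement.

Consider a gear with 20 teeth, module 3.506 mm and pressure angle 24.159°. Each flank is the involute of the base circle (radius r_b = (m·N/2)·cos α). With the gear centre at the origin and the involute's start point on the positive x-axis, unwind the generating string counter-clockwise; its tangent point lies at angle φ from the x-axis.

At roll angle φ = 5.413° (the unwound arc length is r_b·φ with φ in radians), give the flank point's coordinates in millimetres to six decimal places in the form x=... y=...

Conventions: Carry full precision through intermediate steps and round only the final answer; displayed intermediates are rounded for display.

x=32.131648 y=0.008983

class = single-mesh tooth geometry [base-circle involute, m = 3.506, 20T]
pitch radius r_p = m·N/2 = 3.506·20/2 = 35.060000
base radius r_b = r_p·cos α = 35.060000·cos 24.159° = 31.989207
roll angle φ = 5.413° = 0.09447467 rad
x = r_b·(cos φ + φ·sin φ) = 32.131648
y = r_b·(sin φ − φ·cos φ) = 0.008983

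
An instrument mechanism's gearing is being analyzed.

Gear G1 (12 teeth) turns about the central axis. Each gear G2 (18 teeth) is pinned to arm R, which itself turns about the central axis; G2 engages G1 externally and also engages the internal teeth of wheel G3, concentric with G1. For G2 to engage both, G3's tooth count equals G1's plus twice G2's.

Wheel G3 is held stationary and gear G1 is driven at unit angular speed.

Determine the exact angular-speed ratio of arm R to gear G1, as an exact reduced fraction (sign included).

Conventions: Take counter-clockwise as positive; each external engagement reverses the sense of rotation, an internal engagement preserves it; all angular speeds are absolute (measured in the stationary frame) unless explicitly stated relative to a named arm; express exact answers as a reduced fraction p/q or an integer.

topology: planetary set — G1 12T / G2 18T / G3 48T, arm = carrier (Willis)
ring teeth: 12 + 2·18 = 48
12(ω_sun−ω_arm) = −48(ω_ring−ω_arm),  ω_ring = 0, ω_sun = 1
12(1−ω_arm) = −48(0−ω_arm)  ⇒  60·ω_arm = 12  ⇒  ω_arm = 1/5
ω_out/ω_in = 1/5

1/5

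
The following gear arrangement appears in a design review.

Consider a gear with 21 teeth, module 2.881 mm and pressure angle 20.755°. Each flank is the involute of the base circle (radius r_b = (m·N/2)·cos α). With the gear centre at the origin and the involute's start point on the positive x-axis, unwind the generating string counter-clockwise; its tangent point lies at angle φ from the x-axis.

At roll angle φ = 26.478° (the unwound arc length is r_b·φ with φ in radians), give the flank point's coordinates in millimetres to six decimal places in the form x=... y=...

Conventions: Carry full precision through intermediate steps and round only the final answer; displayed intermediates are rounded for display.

single-mesh involute tooth geometry (21T wheel at module 2.881)
pitch radius r_p = m·N/2 = 2.881·21/2 = 30.250500
base radius r_b = r_p·cos α = 30.250500·cos 20.755° = 28.287372
roll angle φ = 26.478° = 0.46212828 rad
x = r_b·(cos φ + φ·sin φ) = 31.148567
y = r_b·(sin φ − φ·cos φ) = 0.910868

x=31.148567 y=0.910868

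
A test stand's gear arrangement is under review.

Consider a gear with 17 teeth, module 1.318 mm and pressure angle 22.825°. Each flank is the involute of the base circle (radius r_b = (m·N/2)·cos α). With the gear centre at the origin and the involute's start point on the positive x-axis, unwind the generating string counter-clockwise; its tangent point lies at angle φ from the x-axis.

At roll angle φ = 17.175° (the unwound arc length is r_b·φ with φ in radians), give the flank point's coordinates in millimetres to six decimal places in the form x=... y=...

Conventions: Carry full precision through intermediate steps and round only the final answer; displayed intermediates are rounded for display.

x=10.779284 y=0.091879

class = single-mesh tooth geometry [base-circle involute, m = 1.318, 17T]
pitch radius r_p = m·N/2 = 1.318·17/2 = 11.203000
base radius r_b = r_p·cos α = 11.203000·cos 22.825° = 10.325738
roll angle φ = 17.175° = 0.29976030 rad
x = r_b·(cos φ + φ·sin φ) = 10.779284
y = r_b·(sin φ − φ·cos φ) = 0.091879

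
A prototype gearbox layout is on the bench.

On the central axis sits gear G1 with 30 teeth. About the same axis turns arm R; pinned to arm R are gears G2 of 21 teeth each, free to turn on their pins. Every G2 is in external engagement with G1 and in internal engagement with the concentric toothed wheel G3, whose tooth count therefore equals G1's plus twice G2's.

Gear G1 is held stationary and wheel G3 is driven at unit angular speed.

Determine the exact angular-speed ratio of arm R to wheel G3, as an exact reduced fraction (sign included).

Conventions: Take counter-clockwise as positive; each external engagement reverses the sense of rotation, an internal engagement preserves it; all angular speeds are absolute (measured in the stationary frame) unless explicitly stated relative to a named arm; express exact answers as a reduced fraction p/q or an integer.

12/17

class = planetary set [G3 = 30+2·21 = 72; Willis about the carrier]
ring teeth: 30 + 2·21 = 72
30(ω_sun−ω_arm) = −72(ω_ring−ω_arm),  ω_sun = 0, ω_ring = 1
30(0−ω_arm) = −72(1−ω_arm)  ⇒  102·ω_arm = 72  ⇒  ω_arm = 12/17
ω_out/ω_in = 12/17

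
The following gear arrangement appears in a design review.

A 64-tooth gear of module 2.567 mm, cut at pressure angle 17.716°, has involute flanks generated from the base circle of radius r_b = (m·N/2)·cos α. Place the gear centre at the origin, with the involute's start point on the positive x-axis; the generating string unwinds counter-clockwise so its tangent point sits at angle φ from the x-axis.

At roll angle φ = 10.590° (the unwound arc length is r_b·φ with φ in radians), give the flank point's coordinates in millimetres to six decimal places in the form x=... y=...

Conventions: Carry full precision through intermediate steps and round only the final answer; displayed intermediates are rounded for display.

x=79.573626 y=0.164131

recognized (one wheel, involute flank): single-mesh tooth geometry, m = 2.567, N = 64
pitch radius r_p = m·N/2 = 2.567·64/2 = 82.144000
base radius r_b = r_p·cos α = 82.144000·cos 17.716° = 78.248447
roll angle φ = 10.590° = 0.18483037 rad
x = r_b·(cos φ + φ·sin φ) = 79.573626
y = r_b·(sin φ − φ·cos φ) = 0.164131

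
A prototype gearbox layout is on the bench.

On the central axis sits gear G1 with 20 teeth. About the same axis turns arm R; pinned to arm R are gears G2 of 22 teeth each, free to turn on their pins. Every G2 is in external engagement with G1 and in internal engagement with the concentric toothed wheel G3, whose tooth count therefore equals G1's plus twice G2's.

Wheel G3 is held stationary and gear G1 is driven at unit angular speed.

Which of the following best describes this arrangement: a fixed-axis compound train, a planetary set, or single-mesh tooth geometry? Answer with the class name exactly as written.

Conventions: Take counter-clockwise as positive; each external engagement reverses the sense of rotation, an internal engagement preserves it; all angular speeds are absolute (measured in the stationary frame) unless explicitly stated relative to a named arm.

topology: planetary set — G1 20T / G2 22T / G3 64T, arm = carrier (Willis)
classification: planetary set

planetary set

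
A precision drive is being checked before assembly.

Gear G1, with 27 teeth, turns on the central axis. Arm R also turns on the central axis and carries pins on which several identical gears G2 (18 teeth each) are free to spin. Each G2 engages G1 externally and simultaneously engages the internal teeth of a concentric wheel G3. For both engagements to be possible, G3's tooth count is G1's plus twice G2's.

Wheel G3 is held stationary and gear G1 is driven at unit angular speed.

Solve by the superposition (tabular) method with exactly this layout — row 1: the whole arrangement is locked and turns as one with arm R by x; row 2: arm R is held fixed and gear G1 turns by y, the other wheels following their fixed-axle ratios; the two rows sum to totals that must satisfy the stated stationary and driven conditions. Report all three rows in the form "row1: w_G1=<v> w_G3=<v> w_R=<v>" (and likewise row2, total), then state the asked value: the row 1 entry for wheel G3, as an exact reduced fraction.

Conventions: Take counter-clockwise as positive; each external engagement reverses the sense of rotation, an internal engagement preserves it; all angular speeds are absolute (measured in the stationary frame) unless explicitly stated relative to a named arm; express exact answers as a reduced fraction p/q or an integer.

row1: w_G1=3/10 w_G3=3/10 w_R=3/10
row2: w_G1=7/10 w_G3=-3/10 w_R=0
total: w_G1=1 w_G3=0 w_R=3/10
asked value: 3/10

planetary set (27T centre, 18T on arm, 63T internal) — Willis relation
superposition row 1 [locked train]: every member turns x
row 2 — arm fixed, fixed-axis ratios: sun y, ring −(27/63)·y, arm 0
boundary: total ω_ring = x − (27/63)·y = 0 and total ω_sun = x + y = 1  ⇒  y = 7/10, x = 3/10
row 2 ring = −(27/63)·7/10 = -3/10
totals (row 1 + row 2): sun 3/10 + 7/10 = 1, ring 3/10 + (-3/10) = 0, arm 3/10 + 0 = 3/10
asked cell (row1, ring) = 3/10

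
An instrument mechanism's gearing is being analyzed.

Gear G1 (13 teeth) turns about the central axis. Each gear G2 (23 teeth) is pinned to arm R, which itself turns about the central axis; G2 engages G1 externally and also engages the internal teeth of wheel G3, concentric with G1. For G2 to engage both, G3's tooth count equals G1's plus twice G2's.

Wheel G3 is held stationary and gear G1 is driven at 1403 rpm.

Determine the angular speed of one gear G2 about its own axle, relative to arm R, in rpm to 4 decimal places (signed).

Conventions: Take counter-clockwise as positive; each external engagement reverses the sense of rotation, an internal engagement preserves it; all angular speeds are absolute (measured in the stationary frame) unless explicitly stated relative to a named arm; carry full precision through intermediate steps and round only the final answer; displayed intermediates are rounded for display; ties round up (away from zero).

-649.8194 rpm

topology: planetary set — G1 13T / G2 23T / G3 59T, arm = carrier (Willis)
normalise by the input: solve with ω_sun = 1, then scale by 1403 rpm
ring teeth: 13 + 2·23 = 59
13(ω_sun−ω_arm) = −59(ω_ring−ω_arm),  ω_ring = 0, ω_sun = 1
13(1−ω_arm) = −59(0−ω_arm)  ⇒  72·ω_arm = 13  ⇒  ω_arm = 13/72
sun–planet mesh: 13·(1−13/72) = −23·(ω_p−ω_arm)  ⇒  ω_p−ω_arm = -767/1656
scale: ω_p−ω_arm = -767/1656 × 1403 rpm = -649.8194 rpm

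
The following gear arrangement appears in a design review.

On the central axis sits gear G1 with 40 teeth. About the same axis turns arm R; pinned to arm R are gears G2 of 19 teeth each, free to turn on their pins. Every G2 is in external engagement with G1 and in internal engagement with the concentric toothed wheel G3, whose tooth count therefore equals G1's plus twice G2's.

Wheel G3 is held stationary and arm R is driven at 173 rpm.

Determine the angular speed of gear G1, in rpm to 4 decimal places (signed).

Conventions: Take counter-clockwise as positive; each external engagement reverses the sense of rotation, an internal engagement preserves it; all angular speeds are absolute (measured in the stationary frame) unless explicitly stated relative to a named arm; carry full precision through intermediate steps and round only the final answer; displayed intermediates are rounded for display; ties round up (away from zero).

class = planetary set [G3 = 40+2·19 = 78; Willis about the carrier]
normalise by the input: solve with ω_arm = 1, then scale by 173 rpm
ring teeth: 40 + 2·19 = 78
40(ω_sun−ω_arm) = −78(ω_ring−ω_arm),  ω_ring = 0, ω_arm = 1
ω_sun = 1 − (78/40)(0−1) = 59/20
scale: ω_sun = 59/20 × 173 rpm = +510.3500 rpm

+510.3500 rpm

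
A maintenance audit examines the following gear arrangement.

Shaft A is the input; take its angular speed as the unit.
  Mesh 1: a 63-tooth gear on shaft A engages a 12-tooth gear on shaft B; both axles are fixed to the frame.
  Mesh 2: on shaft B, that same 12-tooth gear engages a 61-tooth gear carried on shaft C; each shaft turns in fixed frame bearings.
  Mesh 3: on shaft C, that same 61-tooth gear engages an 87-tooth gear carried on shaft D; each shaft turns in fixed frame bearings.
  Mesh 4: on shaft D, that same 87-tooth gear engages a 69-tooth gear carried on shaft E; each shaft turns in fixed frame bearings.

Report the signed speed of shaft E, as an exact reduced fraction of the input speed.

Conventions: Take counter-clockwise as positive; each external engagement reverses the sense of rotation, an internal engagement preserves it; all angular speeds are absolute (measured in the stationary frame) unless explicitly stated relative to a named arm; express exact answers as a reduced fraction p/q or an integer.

21/23

4-mesh fixed-axis compound train (all bearings frame-fixed)
mesh 1 [63T→12T]: |ω|/ω_in = 1×63/12 = 21/4, sense flips to −
mesh 2 [12T→61T]: |ω|/ω_in = (21/4)×12/61 = 63/61, sense flips to +
mesh 3 [61T→87T]: |ω|/ω_in = (63/61)×61/87 = 21/29, sense flips to −
mesh 4 [87T→69T]: |ω|/ω_in = (21/29)×87/69 = 21/23, sense flips to +
signed output speed (× input speed) = 21/23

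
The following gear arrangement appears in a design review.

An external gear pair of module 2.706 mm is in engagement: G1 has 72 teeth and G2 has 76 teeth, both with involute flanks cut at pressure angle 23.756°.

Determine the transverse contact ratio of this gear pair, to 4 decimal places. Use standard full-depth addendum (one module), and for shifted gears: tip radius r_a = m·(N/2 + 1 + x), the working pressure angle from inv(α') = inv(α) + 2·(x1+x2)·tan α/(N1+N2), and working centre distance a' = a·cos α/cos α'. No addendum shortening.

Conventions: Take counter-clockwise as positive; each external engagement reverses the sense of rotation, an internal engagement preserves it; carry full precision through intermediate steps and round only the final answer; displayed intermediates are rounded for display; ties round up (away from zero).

topology: single-mesh involute geometry — m = 2.706, 72T/76T pair
base radii: r_b1 = 89.161874, r_b2 = 94.115311
tip radii: r_a1 = 100.122000, r_a2 = 105.534000
no profile shift: α' = α, a' = a
action lengths: √(r_a1²−r_b1²) = 45.547504, √(r_a2²−r_b2²) = 47.746553
base pitch p_b = π·m·cos α = 7.780841
CR = (45.547504 + 47.746553 − 200.244000·sin 23.75600°)/7.780841 = 1.622865
contact ratio ≈ 1.6229

1.6229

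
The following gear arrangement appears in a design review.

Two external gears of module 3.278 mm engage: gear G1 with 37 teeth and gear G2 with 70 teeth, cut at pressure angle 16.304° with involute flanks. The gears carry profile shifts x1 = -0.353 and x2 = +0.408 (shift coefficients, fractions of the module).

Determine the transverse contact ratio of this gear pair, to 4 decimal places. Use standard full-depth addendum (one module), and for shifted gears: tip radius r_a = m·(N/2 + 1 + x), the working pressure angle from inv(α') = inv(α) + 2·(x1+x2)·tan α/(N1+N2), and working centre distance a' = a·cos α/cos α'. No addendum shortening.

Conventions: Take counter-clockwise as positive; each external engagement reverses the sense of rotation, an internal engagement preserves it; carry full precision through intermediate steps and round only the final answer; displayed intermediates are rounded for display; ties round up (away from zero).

recognized (one external pair, fixed centres): single-mesh tooth geometry, m = 3.278, N1 = 37, N2 = 70
base radii: r_b1 = 58.204284, r_b2 = 110.116213
tip radii: r_a1 = 62.763866, r_a2 = 119.345424
inv(α') = inv(16.304°) + 2·(-0.353+0.408)·tan α/(37+70) = 0.00823846  ⇒  α' = 16.50280°
a' = a·cos α / cos α' = 175.3730·cos 16.304°/cos 16.50280° = 175.552225
action lengths: √(r_a1²−r_b1²) = 23.485404, √(r_a2²−r_b2²) = 46.019017
base pitch p_b = π·m·cos α = 9.884008
CR = (23.485404 + 46.019017 − 175.552225·sin 16.50280°)/9.884008 = 1.986710
contact ratio ≈ 1.9867

1.9867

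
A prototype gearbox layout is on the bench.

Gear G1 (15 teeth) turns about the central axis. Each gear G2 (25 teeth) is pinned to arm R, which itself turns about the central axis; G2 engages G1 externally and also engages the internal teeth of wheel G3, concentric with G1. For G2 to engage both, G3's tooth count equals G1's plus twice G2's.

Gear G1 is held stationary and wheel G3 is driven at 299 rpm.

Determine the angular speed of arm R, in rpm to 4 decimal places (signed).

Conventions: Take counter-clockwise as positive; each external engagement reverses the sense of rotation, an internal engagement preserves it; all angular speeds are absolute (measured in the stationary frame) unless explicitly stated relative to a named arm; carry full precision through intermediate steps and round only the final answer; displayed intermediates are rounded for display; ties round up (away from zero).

+242.9375 rpm

recognized (axles ride arm R): planetary set, 15/25/65 teeth
normalise by the input: solve with ω_ring = 1, then scale by 299 rpm
ring teeth: 15 + 2·25 = 65
15(ω_sun−ω_arm) = −65(ω_ring−ω_arm),  ω_sun = 0, ω_ring = 1
15(0−ω_arm) = −65(1−ω_arm)  ⇒  80·ω_arm = 65  ⇒  ω_arm = 13/16
scale: ω_arm = 13/16 × 299 rpm = +242.9375 rpm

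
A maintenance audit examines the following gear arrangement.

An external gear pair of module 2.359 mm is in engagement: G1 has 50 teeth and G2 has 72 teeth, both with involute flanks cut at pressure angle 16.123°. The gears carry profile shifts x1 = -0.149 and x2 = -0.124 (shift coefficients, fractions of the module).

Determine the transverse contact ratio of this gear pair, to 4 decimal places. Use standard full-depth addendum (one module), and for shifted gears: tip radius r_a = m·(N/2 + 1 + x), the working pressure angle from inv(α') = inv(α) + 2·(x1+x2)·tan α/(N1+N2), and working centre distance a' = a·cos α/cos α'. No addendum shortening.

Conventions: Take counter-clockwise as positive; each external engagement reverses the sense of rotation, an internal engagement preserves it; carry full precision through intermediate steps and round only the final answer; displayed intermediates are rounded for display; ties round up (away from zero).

topology: single-mesh involute geometry — m = 2.359, 50T/72T pair
base radii: r_b1 = 56.655381, r_b2 = 81.583748
tip radii: r_a1 = 60.982509, r_a2 = 86.990484
inv(α') = inv(16.123°) + 2·(-0.149-0.124)·tan α/(50+72) = 0.00637695  ⇒  α' = 15.17902°
a' = a·cos α / cos α' = 143.8990·cos 16.123°/cos 15.17902° = 143.236293
action lengths: √(r_a1²−r_b1²) = 22.561787, √(r_a2²−r_b2²) = 30.190003
base pitch p_b = π·m·cos α = 7.119525
CR = (22.561787 + 30.190003 − 143.236293·sin 15.17902°)/7.119525 = 2.141633
contact ratio ≈ 2.1416

2.1416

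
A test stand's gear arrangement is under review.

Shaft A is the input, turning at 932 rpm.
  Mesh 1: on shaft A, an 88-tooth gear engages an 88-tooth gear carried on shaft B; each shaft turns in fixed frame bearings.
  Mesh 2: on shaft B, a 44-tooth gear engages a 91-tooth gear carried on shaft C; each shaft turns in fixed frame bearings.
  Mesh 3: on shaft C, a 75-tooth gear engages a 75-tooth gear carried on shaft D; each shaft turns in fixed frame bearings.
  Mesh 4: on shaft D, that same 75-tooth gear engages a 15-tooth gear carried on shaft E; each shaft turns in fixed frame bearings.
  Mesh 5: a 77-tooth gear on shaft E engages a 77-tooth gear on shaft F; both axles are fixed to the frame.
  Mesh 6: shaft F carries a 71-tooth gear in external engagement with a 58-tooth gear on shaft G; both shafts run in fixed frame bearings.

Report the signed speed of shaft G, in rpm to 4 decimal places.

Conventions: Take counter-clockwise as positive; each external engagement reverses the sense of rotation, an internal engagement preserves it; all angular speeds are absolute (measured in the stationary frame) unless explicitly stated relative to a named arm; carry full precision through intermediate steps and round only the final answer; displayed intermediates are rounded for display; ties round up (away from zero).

+2758.2114 rpm

6-mesh fixed-axis compound train (all bearings frame-fixed)
mesh 1 [88T→88T]: ω = 932.0000×88/88 = 932.0000 rpm, sense flips to −
mesh 2 [44T→91T]: ω = 932.0000×44/91 = 450.6374 rpm, sense flips to +
mesh 3 [75T→75T]: ω = 450.6374×75/75 = 450.6374 rpm, sense flips to −
mesh 4 [75T→15T]: ω = 450.6374×75/15 = 2253.1868 rpm, sense flips to +
mesh 5 [77T→77T]: ω = 2253.1868×77/77 = 2253.1868 rpm, sense flips to −
mesh 6 [71T→58T]: ω = 2253.1868×71/58 = 2758.2114 rpm, sense flips to +
signed output speed = +2758.2114 rpm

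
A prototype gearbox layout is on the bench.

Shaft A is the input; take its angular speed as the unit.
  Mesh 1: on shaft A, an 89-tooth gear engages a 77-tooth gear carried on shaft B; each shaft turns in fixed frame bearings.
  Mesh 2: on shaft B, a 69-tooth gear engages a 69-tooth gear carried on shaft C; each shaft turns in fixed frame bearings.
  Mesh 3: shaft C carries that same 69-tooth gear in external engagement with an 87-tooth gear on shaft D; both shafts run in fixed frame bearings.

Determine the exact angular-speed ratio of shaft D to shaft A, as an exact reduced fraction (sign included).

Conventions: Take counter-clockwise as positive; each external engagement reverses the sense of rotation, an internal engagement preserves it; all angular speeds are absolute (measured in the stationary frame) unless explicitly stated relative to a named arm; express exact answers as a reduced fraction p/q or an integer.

-2047/2233

class = fixed-axis compound train [3 meshes; 3 ratios multiply, 3 sense flips]
mesh 1 [89T→77T]: running ratio 89/77, sense −
mesh 2 [69T→69T]: running ratio 89/77, sense +
mesh 3 [69T→87T]: running ratio 2047/2233, sense −
ω_out/ω_in = -2047/2233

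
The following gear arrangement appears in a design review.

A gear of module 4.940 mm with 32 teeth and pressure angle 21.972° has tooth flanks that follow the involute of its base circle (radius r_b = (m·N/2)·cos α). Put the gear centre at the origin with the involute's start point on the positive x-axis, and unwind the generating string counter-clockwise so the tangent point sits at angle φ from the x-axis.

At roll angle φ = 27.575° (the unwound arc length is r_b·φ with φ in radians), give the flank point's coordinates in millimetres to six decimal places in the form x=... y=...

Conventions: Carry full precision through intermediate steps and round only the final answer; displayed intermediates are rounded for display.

recognized (one wheel, involute flank): single-mesh tooth geometry, m = 4.940, N = 32
pitch radius r_p = m·N/2 = 4.940·32/2 = 79.040000
base radius r_b = r_p·cos α = 79.040000·cos 21.972° = 73.299073
roll angle φ = 27.575° = 0.48127454 rad
x = r_b·(cos φ + φ·sin φ) = 81.302753
y = r_b·(sin φ − φ·cos φ) = 2.661111

x=81.302753 y=2.661111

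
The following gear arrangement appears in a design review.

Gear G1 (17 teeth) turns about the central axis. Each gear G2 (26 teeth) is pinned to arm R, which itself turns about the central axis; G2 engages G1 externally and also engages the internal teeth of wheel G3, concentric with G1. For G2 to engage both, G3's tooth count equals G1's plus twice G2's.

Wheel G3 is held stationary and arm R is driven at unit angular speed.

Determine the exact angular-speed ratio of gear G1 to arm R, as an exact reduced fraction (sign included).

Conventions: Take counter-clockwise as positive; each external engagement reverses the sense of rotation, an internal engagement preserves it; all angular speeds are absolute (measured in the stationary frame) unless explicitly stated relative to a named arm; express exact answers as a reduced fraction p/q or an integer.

planetary set (17T centre, 26T on arm, 69T internal) — Willis relation
ring teeth: 17 + 2·26 = 69
17(ω_sun−ω_arm) = −69(ω_ring−ω_arm),  ω_ring = 0, ω_arm = 1
ω_sun = 1 − (69/17)(0−1) = 86/17
ω_out/ω_in = 86/17

86/17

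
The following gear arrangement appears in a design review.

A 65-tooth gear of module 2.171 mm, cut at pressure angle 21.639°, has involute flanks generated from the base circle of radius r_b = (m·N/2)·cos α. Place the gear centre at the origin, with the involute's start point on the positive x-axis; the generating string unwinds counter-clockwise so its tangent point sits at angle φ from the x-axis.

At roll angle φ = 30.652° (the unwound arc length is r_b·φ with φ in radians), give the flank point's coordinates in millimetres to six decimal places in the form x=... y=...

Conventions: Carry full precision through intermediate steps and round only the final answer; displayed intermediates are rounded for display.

single-mesh involute tooth geometry (65T wheel at module 2.171)
pitch radius r_p = m·N/2 = 2.171·65/2 = 70.557500
base radius r_b = r_p·cos α = 70.557500·cos 21.639° = 65.585009
roll angle φ = 30.652° = 0.53497832 rad
x = r_b·(cos φ + φ·sin φ) = 74.309364
y = r_b·(sin φ − φ·cos φ) = 3.252453

x=74.309364 y=3.252453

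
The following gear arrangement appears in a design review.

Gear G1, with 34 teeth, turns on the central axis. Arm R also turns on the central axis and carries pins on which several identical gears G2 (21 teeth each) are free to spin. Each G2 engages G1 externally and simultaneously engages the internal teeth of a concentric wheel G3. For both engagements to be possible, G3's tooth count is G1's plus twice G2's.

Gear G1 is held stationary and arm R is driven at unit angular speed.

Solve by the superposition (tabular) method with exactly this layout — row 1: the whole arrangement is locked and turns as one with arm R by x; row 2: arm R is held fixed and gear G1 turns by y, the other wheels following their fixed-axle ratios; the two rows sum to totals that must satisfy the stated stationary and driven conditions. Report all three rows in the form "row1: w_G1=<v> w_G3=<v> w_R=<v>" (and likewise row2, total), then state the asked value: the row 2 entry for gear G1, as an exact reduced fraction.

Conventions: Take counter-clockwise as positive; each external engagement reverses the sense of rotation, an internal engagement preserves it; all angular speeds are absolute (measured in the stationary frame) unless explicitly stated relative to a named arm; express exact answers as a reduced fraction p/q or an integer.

recognized (axles ride arm R): planetary set, 34/21/76 teeth
superposition row 1 [locked train]: every member turns x
row 2: sun turns y, ring = −(34/76)·y, arm 0
boundary: total ω_sun = x + y = 0 and total ω_arm = x = 1  ⇒  y = -1, x = 1
row 2 ring = −(34/76)·(-1) = 17/38
totals (row 1 + row 2): sun 1 + (-1) = 0, ring 1 + 17/38 = 55/38, arm 1 + 0 = 1
asked cell (row2, sun) = -1

row1: w_G1=1 w_G3=1 w_R=1
row2: w_G1=-1 w_G3=17/38 w_R=0
total: w_G1=0 w_G3=55/38 w_R=1
asked value: -1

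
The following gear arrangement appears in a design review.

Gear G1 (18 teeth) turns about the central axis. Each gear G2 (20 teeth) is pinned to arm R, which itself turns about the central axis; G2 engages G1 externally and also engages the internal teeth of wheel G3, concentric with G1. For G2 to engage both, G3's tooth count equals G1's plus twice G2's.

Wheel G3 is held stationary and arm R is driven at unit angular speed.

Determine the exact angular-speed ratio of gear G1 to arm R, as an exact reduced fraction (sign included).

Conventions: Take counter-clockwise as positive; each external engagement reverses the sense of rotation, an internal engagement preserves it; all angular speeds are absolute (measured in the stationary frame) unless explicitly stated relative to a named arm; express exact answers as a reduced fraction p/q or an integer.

recognized (axles ride arm R): planetary set, 18/20/58 teeth
ring teeth: 18 + 2·20 = 58
18(ω_sun−ω_arm) = −58(ω_ring−ω_arm),  ω_ring = 0, ω_arm = 1
ω_sun = 1 − (58/18)(0−1) = 38/9
ω_out/ω_in = 38/9

38/9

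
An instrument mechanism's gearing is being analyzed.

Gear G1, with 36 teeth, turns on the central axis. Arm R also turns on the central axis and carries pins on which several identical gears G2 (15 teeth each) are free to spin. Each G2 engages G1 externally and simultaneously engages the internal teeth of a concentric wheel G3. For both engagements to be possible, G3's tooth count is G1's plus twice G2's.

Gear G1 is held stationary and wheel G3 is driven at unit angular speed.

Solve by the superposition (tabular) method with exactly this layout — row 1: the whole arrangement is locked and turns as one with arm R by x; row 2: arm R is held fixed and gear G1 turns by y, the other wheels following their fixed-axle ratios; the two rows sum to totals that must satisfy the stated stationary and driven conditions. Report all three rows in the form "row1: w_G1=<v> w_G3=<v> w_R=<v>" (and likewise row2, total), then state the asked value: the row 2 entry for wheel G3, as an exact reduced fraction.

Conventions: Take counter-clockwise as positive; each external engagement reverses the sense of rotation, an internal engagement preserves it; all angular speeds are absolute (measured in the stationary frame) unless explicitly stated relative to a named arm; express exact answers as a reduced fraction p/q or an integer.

planetary set (36T centre, 15T on arm, 66T internal) — Willis relation
row 1 (train locked, turned with arm): all members turn x
row 2 (arm held, sun turns y): ω_ring = −(36/66)·y, ω_arm = 0
boundary: total ω_sun = x + y = 0 and total ω_ring = x − (36/66)·y = 1  ⇒  y = -11/17, x = 11/17
row 2 ring = −(36/66)·(-11/17) = 6/17
totals (row 1 + row 2): sun 11/17 + (-11/17) = 0, ring 11/17 + 6/17 = 1, arm 11/17 + 0 = 11/17
asked cell (row2, ring) = 6/17

row1: w_G1=11/17 w_G3=11/17 w_R=11/17
row2: w_G1=-11/17 w_G3=6/17 w_R=0
total: w_G1=0 w_G3=1 w_R=11/17
asked value: 6/17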